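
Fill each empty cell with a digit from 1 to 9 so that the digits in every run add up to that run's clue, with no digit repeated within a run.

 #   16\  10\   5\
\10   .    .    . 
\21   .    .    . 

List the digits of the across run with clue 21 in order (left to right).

9 8 4

16 in 2 cells must be {7,9}.
The 10 across and the 16 down share only 7, so R1C1 = 7.
R2C1 = 16 − 7 = 9 completes the 16 down.
Given what's placed, R2C3 must be 4 to fit the 21 across and 5 down.
R1C3 = 5 − 4 = 1 completes the 5 down.
R2C2 = 21 − 13 = 8 completes the 21 across.
R1C2 = 10 − 8 = 2 completes the 10 across.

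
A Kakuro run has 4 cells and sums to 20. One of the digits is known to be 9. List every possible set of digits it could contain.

{1,2,8,9}; {1,3,7,9}; {1,4,6,9}; {2,3,6,9}; {2,4,5,9}

4 distinct digits from 1–9 sum between 10 and 30.
Keeping only sets containing 9.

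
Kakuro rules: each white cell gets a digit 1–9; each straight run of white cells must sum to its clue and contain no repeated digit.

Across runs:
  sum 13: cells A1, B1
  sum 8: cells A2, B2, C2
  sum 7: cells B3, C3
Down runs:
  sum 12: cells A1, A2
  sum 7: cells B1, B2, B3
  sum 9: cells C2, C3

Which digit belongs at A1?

7 in 3 cells must be {1,2,4}.
The 13 across and the 7 down share only 4, so B1 = 4.
A1 = 13 − 4 = 9 completes the 13 across.
A2 = 12 − 9 = 3 completes the 12 down.
B2 = 1: the only remaining digit allowed by both the 8 across and the 7 down.
C2 = 8 − 4 = 4 completes the 8 across.
B3 = 7 − 5 = 2 completes the 7 down.
C3 = 7 − 2 = 5 completes the 7 across.

9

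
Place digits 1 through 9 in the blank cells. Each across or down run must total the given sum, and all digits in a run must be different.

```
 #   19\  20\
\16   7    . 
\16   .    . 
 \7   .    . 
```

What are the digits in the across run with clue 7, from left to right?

3 4

16 in 2 cells must be {7,9}.
R1C2 = 16 − 7 = 9 completes the 16 across.
Given what's placed, R2C1 must be 9 to fit the 16 across and 19 down.
R2C2 = 16 − 9 = 7 completes the 16 across.
R3C1 = 19 − 16 = 3 completes the 19 down.
R3C2 = 7 − 3 = 4 completes the 7 across.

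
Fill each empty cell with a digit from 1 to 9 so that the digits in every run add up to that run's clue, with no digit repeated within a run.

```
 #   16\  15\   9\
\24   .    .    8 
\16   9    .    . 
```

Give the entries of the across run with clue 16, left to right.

24 in 3 cells must be {7,8,9}; 16 in 2 cells must be {7,9}.
R1C1 = 16 − 9 = 7 completes the 16 down.
R1C2 = 24 − 15 = 9 completes the 24 across.
R2C2 = 15 − 9 = 6 completes the 15 down.
R2C3 = 16 − 15 = 1 completes the 16 across.

9, 6, 1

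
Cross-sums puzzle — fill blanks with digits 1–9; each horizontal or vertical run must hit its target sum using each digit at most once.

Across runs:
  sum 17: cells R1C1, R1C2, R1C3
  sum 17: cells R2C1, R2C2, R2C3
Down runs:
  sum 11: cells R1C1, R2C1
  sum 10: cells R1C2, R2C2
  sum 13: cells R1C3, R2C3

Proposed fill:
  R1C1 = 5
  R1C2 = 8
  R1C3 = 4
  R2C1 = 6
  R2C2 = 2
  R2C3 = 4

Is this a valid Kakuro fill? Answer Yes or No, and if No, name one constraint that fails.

No — the across run R2C1–R2C3 sums to 12, not 17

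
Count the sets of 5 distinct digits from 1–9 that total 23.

5 distinct digits from 1–9 sum between 15 and 35.

11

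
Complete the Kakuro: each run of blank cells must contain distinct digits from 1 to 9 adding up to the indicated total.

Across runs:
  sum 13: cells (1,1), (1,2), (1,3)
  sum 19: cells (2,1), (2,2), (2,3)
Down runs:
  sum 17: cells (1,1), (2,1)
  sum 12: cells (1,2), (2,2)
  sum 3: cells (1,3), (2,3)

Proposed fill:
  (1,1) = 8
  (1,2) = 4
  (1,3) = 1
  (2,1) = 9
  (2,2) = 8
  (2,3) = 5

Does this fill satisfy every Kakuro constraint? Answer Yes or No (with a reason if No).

No — the across run (2,1)–(2,3) sums to 22, not 19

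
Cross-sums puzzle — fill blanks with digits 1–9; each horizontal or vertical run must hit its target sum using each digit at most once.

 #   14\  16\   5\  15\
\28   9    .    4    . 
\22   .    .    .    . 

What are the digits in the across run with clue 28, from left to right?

9, 7, 4, 8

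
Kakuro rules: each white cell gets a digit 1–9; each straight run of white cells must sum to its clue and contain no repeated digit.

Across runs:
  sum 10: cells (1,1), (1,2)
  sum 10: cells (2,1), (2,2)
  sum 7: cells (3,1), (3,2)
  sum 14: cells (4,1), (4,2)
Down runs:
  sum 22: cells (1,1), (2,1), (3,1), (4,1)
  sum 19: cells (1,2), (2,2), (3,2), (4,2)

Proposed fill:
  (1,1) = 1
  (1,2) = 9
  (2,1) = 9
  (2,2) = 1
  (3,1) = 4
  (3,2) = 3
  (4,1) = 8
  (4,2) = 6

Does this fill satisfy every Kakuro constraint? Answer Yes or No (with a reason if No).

Across: 1+9=10; 9+1=10; 4+3=7; 8+6=14. Down: 1+9+4+8=22; 9+1+3+6=19. No digit repeats within any run.

Yes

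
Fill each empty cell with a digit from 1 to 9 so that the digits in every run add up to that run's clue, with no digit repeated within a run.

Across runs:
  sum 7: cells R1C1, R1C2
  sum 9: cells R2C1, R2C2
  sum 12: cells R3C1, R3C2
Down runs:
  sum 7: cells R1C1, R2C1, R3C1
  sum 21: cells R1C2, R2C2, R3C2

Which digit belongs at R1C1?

1

7 in 3 cells must be {1,2,4}.
The 12 across and the 7 down share only 4, so R3C1 = 4.
R3C2 = 12 − 4 = 8 completes the 12 across.
Nothing is forced directly, so branch on R1C1, whose candidates are 1 or 2. If R1C1 = 2: then R1C2 would have to be in {5} for the 7 across but in {4,6,7,9} for the 21 down — contradiction. So R1C1 = 1.
R1C2 = 7 − 1 = 6 completes the 7 across.
R2C1 = 7 − 5 = 2 completes the 7 down.
R2C2 = 9 − 2 = 7 completes the 9 across.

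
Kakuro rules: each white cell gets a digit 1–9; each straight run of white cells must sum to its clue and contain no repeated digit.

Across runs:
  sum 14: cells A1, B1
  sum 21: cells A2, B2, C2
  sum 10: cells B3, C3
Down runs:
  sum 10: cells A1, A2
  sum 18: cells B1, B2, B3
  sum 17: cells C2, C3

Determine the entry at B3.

17 in 2 cells must be {8,9}.
Nothing is forced directly, so branch on C2, whose candidates are 8 or 9. If C2 = 9: that forces C3 = 8, B3 = 2, B1 = 9, B2 = 7, after which A1 would have to be in {5} for the 14 across but in {1,2,3,4,6,7,8,9} for the 10 down — contradiction. So C2 = 8.
C3 = 17 − 8 = 9 completes the 17 down.
B3 = 10 − 9 = 1 completes the 10 across.
B2 = 9: the only remaining digit allowed by both the 21 across and the 18 down.
B1 = 18 − 10 = 8 completes the 18 down.
A2 = 21 − 17 = 4 completes the 21 across.
A1 = 14 − 8 = 6 completes the 14 across.

1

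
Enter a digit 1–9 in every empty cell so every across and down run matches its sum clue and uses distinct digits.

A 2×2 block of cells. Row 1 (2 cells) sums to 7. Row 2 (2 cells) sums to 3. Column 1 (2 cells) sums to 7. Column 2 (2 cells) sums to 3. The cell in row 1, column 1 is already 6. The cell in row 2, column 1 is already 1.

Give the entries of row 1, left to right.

3 in 2 cells must be {1,2}.
(1,2) = 7 − 6 = 1 completes the 7 across.
(2,2) = 3 − 1 = 2 completes the 3 across.

6, 1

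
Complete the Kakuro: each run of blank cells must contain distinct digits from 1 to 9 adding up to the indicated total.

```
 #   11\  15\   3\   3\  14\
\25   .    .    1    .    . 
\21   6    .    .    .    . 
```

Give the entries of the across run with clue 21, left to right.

6 7 2 1 5

3 in 2 cells must be {1,2}.
R1C1 = 11 − 6 = 5 completes the 11 down.
R1C4 = 2: the only remaining digit allowed by both the 25 across and the 3 down.
R2C3 = 3 − 1 = 2 completes the 3 down.
R2C4 = 3 − 2 = 1 completes the 3 down.
No cell is forced outright now. R1C2 can only be 8 or 9 (the digits allowed by both its 25 across and its 15 down). If R1C2 = 9: that forces R1C5 = 8, after which R2C2 would have to be in {3,4,5,7,8,9} for the 21 across but in {6} for the 15 down — contradiction. So R1C2 = 8.
R1C5 = 25 − 16 = 9 completes the 25 across.
R2C2 = 15 − 8 = 7 completes the 15 down.
R2C5 = 21 − 16 = 5 completes the 21 across.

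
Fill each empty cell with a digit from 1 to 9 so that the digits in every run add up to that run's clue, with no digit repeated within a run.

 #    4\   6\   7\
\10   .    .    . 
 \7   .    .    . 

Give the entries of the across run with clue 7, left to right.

1 4 2

7 in 3 cells must be {1,2,4}; 4 in 2 cells must be {1,3}.
The 7 across and the 4 down share only 1, so R2C1 = 1.
R1C1 = 4 − 1 = 3 completes the 4 down.
Nothing is forced directly, so branch on R2C2, whose candidates are 2 or 4. If R2C2 = 2: then R1C2 would have to be in {1,2,5,6} for the 10 across but in {4} for the 6 down — contradiction. So R2C2 = 4.
R1C2 = 6 − 4 = 2 completes the 6 down.
R1C3 = 10 − 5 = 5 completes the 10 across.
R2C3 = 7 − 5 = 2 completes the 7 across.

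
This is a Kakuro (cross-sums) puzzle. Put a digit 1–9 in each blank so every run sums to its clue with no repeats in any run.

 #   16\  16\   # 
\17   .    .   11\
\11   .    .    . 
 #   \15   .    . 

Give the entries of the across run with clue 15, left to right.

17 in 2 cells must be {8,9}; 16 in 2 cells must be {7,9}.
The 17 across and the 16 down share only 9, so R1C1 = 9.
R1C2 = 17 − 9 = 8 completes the 17 across.
R2C1 = 16 − 9 = 7 completes the 16 down.
R2C3 = 3: the only remaining digit allowed by both the 11 across and the 11 down.
R3C3 = 11 − 3 = 8 completes the 11 down.
R2C2 = 11 − 10 = 1 completes the 11 across.
R3C2 = 15 − 8 = 7 completes the 15 across.

7 8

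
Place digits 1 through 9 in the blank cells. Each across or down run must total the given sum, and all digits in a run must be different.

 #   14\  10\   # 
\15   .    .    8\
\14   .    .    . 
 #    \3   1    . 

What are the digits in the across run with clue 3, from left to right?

3 in 2 cells must be {1,2}.
R3C3 = 3 − 1 = 2 completes the 3 across.
R2C3 = 8 − 2 = 6 completes the 8 down.
R2C1 = 5: the only remaining digit allowed by both the 14 across and the 14 down.
R2C2 = 14 − 11 = 3 completes the 14 across.
R1C1 = 14 − 5 = 9 completes the 14 down.
R1C2 = 15 − 9 = 6 completes the 15 across.

1 2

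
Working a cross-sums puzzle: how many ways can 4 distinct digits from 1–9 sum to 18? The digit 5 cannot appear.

6

4 distinct digits from 1–9 sum between 10 and 30.
Dropping sets that contain 5.
Enumerating: {1,2,6,9}, {1,2,7,8}, {1,3,6,8}, {1,4,6,7}, {2,3,4,9}, {2,3,6,7}.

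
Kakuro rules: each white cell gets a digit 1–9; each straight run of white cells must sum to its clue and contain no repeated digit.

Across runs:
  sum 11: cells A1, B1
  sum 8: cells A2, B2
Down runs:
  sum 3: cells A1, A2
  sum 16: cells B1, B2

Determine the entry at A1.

2

3 in 2 cells must be {1,2}; 16 in 2 cells must be {7,9}.
The 11 across and the 3 down share only 2, so A1 = 2.
B1 = 11 − 2 = 9 completes the 11 across.
A2 = 3 − 2 = 1 completes the 3 down.
B2 = 8 − 1 = 7 completes the 8 across.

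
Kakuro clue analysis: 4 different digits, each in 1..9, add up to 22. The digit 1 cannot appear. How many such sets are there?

8

4 distinct digits from 1–9 sum between 10 and 30.
Dropping sets that contain 1.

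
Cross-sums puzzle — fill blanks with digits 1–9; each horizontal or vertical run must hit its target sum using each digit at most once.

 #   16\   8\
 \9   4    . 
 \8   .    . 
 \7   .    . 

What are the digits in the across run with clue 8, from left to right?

R1C2 = 9 − 4 = 5 completes the 9 across.
No cell is forced outright now. R2C2 can only be 1 or 2 (the digits allowed by both its 8 across and its 8 down). If R2C2 = 2: then R2C1 would have to be in {6} for the 8 across but in {3,5,7,9} for the 16 down — contradiction. So R2C2 = 1.
R2C1 = 8 − 1 = 7 completes the 8 across.
R3C1 = 16 − 11 = 5 completes the 16 down.
R3C2 = 7 − 5 = 2 completes the 7 across.

7 1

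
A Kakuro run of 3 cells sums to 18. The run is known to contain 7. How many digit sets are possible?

3

3 distinct digits from 1–9 sum between 6 and 24.
Keeping only sets containing 7.
Enumerating: {2,7,9}, {3,7,8}, {5,6,7}.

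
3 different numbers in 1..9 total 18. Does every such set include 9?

No

Counterexample: {3,7,8} sums to 18 without using 9.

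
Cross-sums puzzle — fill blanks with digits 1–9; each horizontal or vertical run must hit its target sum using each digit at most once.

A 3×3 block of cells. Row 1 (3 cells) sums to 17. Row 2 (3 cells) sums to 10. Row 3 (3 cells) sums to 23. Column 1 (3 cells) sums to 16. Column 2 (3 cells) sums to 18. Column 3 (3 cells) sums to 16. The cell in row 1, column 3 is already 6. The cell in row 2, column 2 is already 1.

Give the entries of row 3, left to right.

6 9 8

23 in 3 cells must be {6,8,9}.
Nothing is forced directly, so branch on (3,3), whose candidates are 8 or 9. If (3,3) = 9: then (2,3) would have to be in {2,3,4,5,6,7} for the 10 across but in {1} for the 16 down — contradiction. So (3,3) = 8.
(2,3) = 16 − 14 = 2 completes the 16 down.
Given what's placed, (3,2) must be 9 to fit the 23 across and 18 down.
(1,2) = 18 − 10 = 8 completes the 18 down.
(2,1) = 10 − 3 = 7 completes the 10 across.
(3,1) = 23 − 17 = 6 completes the 23 across.
(1,1) = 17 − 14 = 3 completes the 17 across.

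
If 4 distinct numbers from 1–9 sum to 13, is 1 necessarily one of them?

Every partition of 13 into 4 distinct digits includes 1: {1,2,3,7}, {1,2,4,6}, {1,3,4,5}.

Yes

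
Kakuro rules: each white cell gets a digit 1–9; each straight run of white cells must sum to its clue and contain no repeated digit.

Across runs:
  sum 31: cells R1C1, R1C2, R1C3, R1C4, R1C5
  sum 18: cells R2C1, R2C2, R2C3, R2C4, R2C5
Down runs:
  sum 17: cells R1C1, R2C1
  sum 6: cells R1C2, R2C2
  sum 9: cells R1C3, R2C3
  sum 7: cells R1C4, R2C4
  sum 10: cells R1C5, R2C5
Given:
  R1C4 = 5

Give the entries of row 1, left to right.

9 2 8 5 7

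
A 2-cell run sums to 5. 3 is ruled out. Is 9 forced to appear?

The only way to make 5 from 2 distinct digits under that restriction is {1,4}, which does not contain 9.

No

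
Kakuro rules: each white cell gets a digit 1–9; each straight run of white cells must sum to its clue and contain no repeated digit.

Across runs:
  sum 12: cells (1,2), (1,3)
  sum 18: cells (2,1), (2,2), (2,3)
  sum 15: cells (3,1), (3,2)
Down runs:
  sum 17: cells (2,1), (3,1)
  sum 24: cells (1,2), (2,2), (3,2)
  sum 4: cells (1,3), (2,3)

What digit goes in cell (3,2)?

17 in 2 cells must be {8,9}; 24 in 3 cells must be {7,8,9}; 4 in 2 cells must be {1,3}.
The 12 across and the 4 down share only 3, so (1,3) = 3.
(2,3) = 4 − 3 = 1 completes the 4 down.
(1,2) = 12 − 3 = 9 completes the 12 across.
(2,2) = 8: the only remaining digit allowed by both the 18 across and the 24 down.
(3,2) = 24 − 17 = 7 completes the 24 down.
(2,1) = 18 − 9 = 9 completes the 18 across.
(3,1) = 15 − 7 = 8 completes the 15 across.

7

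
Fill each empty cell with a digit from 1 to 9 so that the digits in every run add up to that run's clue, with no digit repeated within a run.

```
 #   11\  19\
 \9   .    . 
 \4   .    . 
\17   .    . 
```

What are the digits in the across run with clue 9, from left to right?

2, 7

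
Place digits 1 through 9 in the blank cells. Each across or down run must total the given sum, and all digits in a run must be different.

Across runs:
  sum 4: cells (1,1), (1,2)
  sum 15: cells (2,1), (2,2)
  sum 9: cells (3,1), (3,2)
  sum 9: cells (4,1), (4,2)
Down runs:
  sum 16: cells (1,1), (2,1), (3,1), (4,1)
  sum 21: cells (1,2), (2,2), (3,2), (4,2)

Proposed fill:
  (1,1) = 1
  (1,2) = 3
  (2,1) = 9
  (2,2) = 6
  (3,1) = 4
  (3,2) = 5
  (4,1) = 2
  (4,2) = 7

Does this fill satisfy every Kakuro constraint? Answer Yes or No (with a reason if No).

Across: 1+3=4; 9+6=15; 4+5=9; 2+7=9. Down: 1+9+4+2=16; 3+6+5+7=21. No digit repeats within any run.

Yes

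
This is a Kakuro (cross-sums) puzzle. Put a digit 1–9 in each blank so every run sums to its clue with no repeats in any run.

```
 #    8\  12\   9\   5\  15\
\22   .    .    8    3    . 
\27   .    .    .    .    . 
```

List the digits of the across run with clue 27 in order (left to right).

7, 8, 1, 2, 9

Given what's placed, R1C5 must be 6 to fit the 22 across and 15 down.
R2C3 = 9 − 8 = 1 completes the 9 down.
R2C4 = 5 − 3 = 2 completes the 5 down.
R2C5 = 15 − 6 = 9 completes the 15 down.
R1C1 = 1: the only remaining digit allowed by both the 22 across and the 8 down.
R1C2 = 22 − 18 = 4 completes the 22 across.
R2C1 = 8 − 1 = 7 completes the 8 down.
R2C2 = 27 − 19 = 8 completes the 27 across.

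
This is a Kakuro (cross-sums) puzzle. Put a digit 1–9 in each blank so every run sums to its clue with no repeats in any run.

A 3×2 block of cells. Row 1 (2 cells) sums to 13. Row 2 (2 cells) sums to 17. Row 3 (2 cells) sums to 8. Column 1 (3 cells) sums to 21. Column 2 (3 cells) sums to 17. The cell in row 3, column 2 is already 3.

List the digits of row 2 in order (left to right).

9 8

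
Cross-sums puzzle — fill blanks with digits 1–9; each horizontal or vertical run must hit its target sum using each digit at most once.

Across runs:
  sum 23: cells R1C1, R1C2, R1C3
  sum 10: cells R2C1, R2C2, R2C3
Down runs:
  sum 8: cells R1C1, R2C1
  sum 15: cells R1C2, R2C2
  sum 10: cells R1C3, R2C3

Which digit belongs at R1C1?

23 in 3 cells must be {6,8,9}.
The 23 across and the 8 down share only 6, so R1C1 = 6.
R2C1 = 8 − 6 = 2 completes the 8 down.
Given what's placed, R2C2 must be 7 to fit the 10 across and 15 down.
R2C3 = 10 − 9 = 1 completes the 10 across.
R1C2 = 15 − 7 = 8 completes the 15 down.
R1C3 = 23 − 14 = 9 completes the 23 across.

6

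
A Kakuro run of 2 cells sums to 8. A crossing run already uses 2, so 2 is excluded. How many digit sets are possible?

2 distinct digits from 1–9 sum between 3 and 17.
Dropping sets that contain 2.
Enumerating: {1,7}, {3,5}.

2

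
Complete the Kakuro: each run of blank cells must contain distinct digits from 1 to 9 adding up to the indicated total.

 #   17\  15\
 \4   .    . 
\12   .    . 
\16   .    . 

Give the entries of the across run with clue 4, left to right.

1 3

4 in 2 cells must be {1,3}; 16 in 2 cells must be {7,9}.
Nothing is forced directly, so branch on R1C1, whose candidates are 1 or 3. If R1C1 = 3: that forces R1C2 = 1, R3C1 = 9, after which R3C2 would have to be in {7} for the 16 across but in {5,6,8,9} for the 15 down — contradiction. So R1C1 = 1.
R1C2 = 4 − 1 = 3 completes the 4 across.
Given what's placed, R3C2 must be 7 to fit the 16 across and 15 down.
R2C2 = 15 − 10 = 5 completes the 15 down.
R3C1 = 16 − 7 = 9 completes the 16 across.
R2C1 = 12 − 5 = 7 completes the 12 across.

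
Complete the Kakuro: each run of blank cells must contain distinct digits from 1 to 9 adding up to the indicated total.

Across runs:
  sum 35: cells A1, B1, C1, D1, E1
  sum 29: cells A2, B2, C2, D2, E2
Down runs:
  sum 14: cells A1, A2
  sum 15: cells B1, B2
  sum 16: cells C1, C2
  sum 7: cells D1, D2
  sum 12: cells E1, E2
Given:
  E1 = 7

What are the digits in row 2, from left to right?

35 in 5 cells must be {5,6,7,8,9}; 16 in 2 cells must be {7,9}.
C1 = 9: the only remaining digit allowed by both the 35 across and the 16 down.
C2 = 16 − 9 = 7 completes the 16 down.
E2 = 12 − 7 = 5 completes the 12 down.
No cell is forced outright now. B1 can only be 6 or 8 (the digits allowed by both its 35 across and its 15 down). If B1 = 8: then B2 would have to be in {2,3,6,8,9} for the 29 across but in {7} for the 15 down — contradiction. So B1 = 6.
Given what's placed, D1 must be 5 to fit the 35 across and 7 down.
B2 = 15 − 6 = 9 completes the 15 down.
D2 = 7 − 5 = 2 completes the 7 down.
A1 = 35 − 27 = 8 completes the 35 across.
A2 = 29 − 23 = 6 completes the 29 across.

6, 9, 7, 2, 5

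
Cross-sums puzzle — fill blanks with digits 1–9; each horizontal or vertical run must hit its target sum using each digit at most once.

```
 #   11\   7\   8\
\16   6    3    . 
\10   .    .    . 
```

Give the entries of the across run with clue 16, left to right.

6 3 7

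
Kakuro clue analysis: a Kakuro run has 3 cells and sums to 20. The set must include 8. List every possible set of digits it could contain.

3 distinct digits from 1–9 sum between 6 and 24.
Keeping only sets containing 8.

{3,8,9}; {5,7,8}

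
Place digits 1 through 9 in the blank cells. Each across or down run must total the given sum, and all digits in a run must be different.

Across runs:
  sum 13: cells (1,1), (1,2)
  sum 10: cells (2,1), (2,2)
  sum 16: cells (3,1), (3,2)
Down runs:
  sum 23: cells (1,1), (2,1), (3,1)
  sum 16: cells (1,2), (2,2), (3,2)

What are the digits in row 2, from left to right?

6 4

16 in 2 cells must be {7,9}; 23 in 3 cells must be {6,8,9}.
The 16 across and the 23 down share only 9, so (3,1) = 9.
(3,2) = 16 − 9 = 7 completes the 16 across.
Nothing is forced directly, so branch on (1,1), whose candidates are 6 or 8. If (1,1) = 6: then (1,2) would have to be in {7} for the 13 across but in {1,3,4,5,6,8} for the 16 down — contradiction. So (1,1) = 8.
(1,2) = 13 − 8 = 5 completes the 13 across.
(2,1) = 23 − 17 = 6 completes the 23 down.
(2,2) = 10 − 6 = 4 completes the 10 across.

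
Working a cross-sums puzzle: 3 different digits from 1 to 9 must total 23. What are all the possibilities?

{6,8,9}

3 distinct digits from 1–9 sum between 6 and 24.
Only one set works: {6,8,9}.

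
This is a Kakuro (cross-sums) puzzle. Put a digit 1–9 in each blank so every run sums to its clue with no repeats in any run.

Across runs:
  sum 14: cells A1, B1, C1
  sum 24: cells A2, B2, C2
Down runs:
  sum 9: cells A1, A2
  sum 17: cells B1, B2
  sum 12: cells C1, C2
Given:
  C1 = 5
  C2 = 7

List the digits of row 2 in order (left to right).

8 9 7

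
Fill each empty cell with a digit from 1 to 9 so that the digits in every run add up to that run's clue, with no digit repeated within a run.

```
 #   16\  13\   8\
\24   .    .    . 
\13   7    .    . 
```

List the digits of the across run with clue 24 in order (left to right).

9 8 7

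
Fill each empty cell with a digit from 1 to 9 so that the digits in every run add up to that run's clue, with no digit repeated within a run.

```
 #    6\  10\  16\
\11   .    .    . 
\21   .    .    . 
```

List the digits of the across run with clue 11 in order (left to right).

1 3 7

16 in 2 cells must be {7,9}.
The 11 across and the 16 down share only 7, so R1C3 = 7.
R2C3 = 16 − 7 = 9 completes the 16 down.
Given what's placed, R1C1 must be 1 to fit the 11 across and 6 down.
R1C2 = 11 − 8 = 3 completes the 11 across.
R2C1 = 6 − 1 = 5 completes the 6 down.
R2C2 = 21 − 14 = 7 completes the 21 across.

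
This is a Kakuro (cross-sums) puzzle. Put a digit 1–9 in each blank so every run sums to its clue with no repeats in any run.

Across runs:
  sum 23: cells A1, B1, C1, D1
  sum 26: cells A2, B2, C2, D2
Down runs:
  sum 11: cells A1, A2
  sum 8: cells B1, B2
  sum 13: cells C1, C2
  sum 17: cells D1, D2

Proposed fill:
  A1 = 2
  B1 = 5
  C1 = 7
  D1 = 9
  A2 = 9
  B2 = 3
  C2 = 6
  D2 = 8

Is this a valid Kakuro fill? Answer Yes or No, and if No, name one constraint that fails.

Yes

Across: 2+5+7+9=23; 9+3+6+8=26. Down: 2+9=11; 5+3=8; 7+6=13; 9+8=17. No digit repeats within any run.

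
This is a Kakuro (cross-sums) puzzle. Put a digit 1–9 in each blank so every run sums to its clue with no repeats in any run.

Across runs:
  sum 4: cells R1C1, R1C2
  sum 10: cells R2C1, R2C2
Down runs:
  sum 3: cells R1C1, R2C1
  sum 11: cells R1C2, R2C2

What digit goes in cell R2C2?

4 in 2 cells must be {1,3}; 3 in 2 cells must be {1,2}.
The 4 across and the 3 down share only 1, so R1C1 = 1.
R1C2 = 4 − 1 = 3 completes the 4 across.
R2C1 = 3 − 1 = 2 completes the 3 down.
R2C2 = 10 − 2 = 8 completes the 10 across.

8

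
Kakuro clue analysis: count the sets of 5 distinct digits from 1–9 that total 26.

5 distinct digits from 1–9 sum between 15 and 35.

11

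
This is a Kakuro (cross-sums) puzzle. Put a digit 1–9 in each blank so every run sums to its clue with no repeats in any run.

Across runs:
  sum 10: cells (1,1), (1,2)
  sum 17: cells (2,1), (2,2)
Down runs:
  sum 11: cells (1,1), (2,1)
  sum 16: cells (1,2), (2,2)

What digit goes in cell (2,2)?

17 in 2 cells must be {8,9}; 16 in 2 cells must be {7,9}.
The 17 across and the 16 down share only 9, so (2,2) = 9.
(1,2) = 16 − 9 = 7 completes the 16 down.
(2,1) = 17 − 9 = 8 completes the 17 across.
(1,1) = 10 − 7 = 3 completes the 10 across.

9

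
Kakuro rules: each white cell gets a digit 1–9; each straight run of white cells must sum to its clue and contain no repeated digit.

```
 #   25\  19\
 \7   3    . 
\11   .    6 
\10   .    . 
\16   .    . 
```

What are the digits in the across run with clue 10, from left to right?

8 2

16 in 2 cells must be {7,9}.
R1C2 = 7 − 3 = 4 completes the 7 across.
R2C1 = 11 − 6 = 5 completes the 11 across.
Given what's placed, R4C1 must be 9 to fit the 16 across and 25 down.
R4C2 = 16 − 9 = 7 completes the 16 across.
R3C1 = 25 − 17 = 8 completes the 25 down.
R3C2 = 10 − 8 = 2 completes the 10 across.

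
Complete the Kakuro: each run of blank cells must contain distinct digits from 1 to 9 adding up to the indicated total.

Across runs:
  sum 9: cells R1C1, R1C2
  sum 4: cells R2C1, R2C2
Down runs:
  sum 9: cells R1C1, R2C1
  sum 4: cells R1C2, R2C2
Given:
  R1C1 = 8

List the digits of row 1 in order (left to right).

4 in 2 cells must be {1,3}.
R1C2 = 9 − 8 = 1 completes the 9 across.
R2C1 = 9 − 8 = 1 completes the 9 down.
R2C2 = 4 − 1 = 3 completes the 4 across.

8 1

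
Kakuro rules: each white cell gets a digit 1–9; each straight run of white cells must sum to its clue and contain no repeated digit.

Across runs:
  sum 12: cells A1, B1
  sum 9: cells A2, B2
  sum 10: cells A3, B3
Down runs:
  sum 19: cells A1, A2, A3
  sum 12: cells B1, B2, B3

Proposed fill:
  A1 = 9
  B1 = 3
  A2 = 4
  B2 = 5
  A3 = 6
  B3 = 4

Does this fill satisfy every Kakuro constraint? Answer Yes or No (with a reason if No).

Yes

Across: 9+3=12; 4+5=9; 6+4=10. Down: 9+4+6=19; 3+5+4=12. No digit repeats within any run.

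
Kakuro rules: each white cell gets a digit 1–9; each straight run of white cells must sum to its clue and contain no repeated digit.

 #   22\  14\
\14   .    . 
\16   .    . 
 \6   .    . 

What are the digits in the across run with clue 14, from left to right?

8 6

16 in 2 cells must be {7,9}.
The 6 across and the 22 down share only 5, so R3C1 = 5.
R3C2 = 6 − 5 = 1 completes the 6 across.
Given what's placed, R2C1 must be 9 to fit the 16 across and 22 down.
R2C2 = 16 − 9 = 7 completes the 16 across.
R1C1 = 22 − 14 = 8 completes the 22 down.
R1C2 = 14 − 8 = 6 completes the 14 across.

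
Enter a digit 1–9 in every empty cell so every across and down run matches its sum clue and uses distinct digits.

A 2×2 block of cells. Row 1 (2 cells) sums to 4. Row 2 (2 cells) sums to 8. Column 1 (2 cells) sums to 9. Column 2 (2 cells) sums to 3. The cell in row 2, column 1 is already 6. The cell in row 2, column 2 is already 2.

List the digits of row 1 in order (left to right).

4 in 2 cells must be {1,3}; 3 in 2 cells must be {1,2}.
(1,1) = 9 − 6 = 3 completes the 9 down.
(1,2) = 4 − 3 = 1 completes the 4 across.

3, 1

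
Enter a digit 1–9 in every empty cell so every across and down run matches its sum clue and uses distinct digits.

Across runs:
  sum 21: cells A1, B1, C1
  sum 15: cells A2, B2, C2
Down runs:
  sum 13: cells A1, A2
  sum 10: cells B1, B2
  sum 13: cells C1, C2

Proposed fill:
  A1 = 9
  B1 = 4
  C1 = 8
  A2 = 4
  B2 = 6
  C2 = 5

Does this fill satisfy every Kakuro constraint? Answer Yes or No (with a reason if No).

Yes

Across: 9+4+8=21; 4+6+5=15. Down: 9+4=13; 4+6=10; 8+5=13. No digit repeats within any run.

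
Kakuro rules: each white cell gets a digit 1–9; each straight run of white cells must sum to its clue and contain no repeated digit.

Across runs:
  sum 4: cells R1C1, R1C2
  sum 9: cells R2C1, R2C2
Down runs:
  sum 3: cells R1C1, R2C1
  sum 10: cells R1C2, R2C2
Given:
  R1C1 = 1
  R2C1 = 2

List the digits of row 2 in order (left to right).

2, 7

4 in 2 cells must be {1,3}; 3 in 2 cells must be {1,2}.
R1C2 = 4 − 1 = 3 completes the 4 across.
R2C2 = 9 − 2 = 7 completes the 9 across.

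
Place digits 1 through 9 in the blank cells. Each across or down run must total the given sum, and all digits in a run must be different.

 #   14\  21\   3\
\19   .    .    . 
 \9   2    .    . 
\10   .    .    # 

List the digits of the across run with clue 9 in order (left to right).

2, 6, 1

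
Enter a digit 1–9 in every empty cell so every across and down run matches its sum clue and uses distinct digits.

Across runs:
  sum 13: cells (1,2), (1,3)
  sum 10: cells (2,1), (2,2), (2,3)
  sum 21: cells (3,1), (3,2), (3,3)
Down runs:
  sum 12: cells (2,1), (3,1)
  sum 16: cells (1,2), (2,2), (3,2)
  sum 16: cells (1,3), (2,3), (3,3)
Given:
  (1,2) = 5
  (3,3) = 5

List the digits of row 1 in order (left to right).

5, 8

(1,3) = 13 − 5 = 8 completes the 13 across.
(2,3) = 16 − 13 = 3 completes the 16 down.
Given what's placed, (2,1) must be 5 to fit the 10 across and 12 down.
(2,2) = 10 − 8 = 2 completes the 10 across.
(3,1) = 12 − 5 = 7 completes the 12 down.
(3,2) = 21 − 12 = 9 completes the 21 across.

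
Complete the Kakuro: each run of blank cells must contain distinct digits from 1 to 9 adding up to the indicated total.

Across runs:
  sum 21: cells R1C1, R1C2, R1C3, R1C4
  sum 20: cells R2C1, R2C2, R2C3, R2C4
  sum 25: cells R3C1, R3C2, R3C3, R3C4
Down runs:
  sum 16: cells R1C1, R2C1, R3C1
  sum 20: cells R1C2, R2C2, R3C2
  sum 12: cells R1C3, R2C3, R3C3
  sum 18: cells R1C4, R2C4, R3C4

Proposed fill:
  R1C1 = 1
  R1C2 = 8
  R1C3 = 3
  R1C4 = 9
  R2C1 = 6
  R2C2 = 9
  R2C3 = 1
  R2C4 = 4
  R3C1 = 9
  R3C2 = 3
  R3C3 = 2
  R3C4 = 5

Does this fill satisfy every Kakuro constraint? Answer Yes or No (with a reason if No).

No — the across run R3C1–R3C4 sums to 19, not 25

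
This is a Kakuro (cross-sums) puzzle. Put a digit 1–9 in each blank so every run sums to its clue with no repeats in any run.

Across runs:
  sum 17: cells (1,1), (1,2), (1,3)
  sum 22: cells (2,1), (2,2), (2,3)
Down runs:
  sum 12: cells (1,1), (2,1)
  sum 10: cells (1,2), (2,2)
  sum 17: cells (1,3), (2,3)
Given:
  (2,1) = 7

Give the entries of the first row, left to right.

5 4 8

17 in 2 cells must be {8,9}.
(1,1) = 12 − 7 = 5 completes the 12 down.
Given what's placed, (2,3) must be 9 to fit the 22 across and 17 down.
(1,3) = 17 − 9 = 8 completes the 17 down.
(2,2) = 22 − 16 = 6 completes the 22 across.
(1,2) = 17 − 13 = 4 completes the 17 across.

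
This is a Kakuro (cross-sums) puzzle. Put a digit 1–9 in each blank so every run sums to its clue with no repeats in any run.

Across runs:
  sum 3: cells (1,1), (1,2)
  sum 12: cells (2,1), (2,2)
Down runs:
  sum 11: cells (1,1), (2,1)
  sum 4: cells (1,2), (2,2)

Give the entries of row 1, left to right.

2, 1

3 in 2 cells must be {1,2}; 4 in 2 cells must be {1,3}.
The 3 across and the 11 down share only 2, so (1,1) = 2.
(1,2) = 3 − 2 = 1 completes the 3 across.
(2,1) = 11 − 2 = 9 completes the 11 down.
(2,2) = 12 − 9 = 3 completes the 12 across.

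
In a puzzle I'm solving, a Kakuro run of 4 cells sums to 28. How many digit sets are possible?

2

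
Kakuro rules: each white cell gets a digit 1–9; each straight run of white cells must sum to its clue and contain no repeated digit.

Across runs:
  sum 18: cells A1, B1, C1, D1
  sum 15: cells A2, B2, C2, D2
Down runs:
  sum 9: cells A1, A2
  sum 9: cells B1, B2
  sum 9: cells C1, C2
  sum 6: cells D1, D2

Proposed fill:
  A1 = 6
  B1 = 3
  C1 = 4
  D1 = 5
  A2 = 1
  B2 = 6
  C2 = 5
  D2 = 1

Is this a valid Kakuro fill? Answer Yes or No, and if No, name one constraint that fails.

No — the down run A1–A2 sums to 7, not 9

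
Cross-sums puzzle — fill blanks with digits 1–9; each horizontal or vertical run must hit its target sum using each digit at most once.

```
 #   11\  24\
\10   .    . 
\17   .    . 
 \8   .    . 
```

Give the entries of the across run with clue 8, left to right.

1 7

17 in 2 cells must be {8,9}; 24 in 3 cells must be {7,8,9}.
The 17 across and the 11 down share only 8, so R2C1 = 8.
R2C2 = 17 − 8 = 9 completes the 17 across.
Given what's placed, R3C2 must be 7 to fit the 8 across and 24 down.
R1C2 = 24 − 16 = 8 completes the 24 down.
R3C1 = 8 − 7 = 1 completes the 8 across.
R1C1 = 10 − 8 = 2 completes the 10 across.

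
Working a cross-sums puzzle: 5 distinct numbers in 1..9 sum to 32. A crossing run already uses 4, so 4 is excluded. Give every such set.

{2,6,7,8,9}; {3,5,7,8,9}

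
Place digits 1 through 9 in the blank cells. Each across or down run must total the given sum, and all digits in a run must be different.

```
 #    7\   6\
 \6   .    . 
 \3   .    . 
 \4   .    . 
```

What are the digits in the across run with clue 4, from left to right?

1, 3

3 in 2 cells must be {1,2}; 4 in 2 cells must be {1,3}; 7 in 3 cells must be {1,2,4}.
The 4 across and the 7 down share only 1, so R3C1 = 1.
R3C2 = 4 − 1 = 3 completes the 4 across.
Given what's placed, R2C1 must be 2 to fit the 3 across and 7 down.
R2C2 = 3 − 2 = 1 completes the 3 across.
R1C1 = 7 − 3 = 4 completes the 7 down.
R1C2 = 6 − 4 = 2 completes the 6 across.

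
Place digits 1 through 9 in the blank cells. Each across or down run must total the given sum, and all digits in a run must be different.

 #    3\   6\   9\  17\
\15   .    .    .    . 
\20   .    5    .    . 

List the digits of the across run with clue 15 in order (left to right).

2 1 3 9

3 in 2 cells must be {1,2}; 17 in 2 cells must be {8,9}.
R1C2 = 6 − 5 = 1 completes the 6 down.
R1C1 = 2: the only remaining digit allowed by both the 15 across and the 3 down.
R2C1 = 3 − 2 = 1 completes the 3 down.
Given what's placed, R2C4 must be 8 to fit the 20 across and 17 down.
R1C4 = 17 − 8 = 9 completes the 17 down.
R2C3 = 20 − 14 = 6 completes the 20 across.
R1C3 = 15 − 12 = 3 completes the 15 across.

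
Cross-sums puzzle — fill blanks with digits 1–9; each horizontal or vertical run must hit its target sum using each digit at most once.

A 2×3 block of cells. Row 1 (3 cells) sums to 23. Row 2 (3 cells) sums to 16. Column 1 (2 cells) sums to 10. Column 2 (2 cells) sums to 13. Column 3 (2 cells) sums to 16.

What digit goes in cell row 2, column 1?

4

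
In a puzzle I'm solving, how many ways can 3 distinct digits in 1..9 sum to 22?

3 distinct digits from 1–9 sum between 6 and 24.
Enumerating: {5,8,9}, {6,7,9}.

2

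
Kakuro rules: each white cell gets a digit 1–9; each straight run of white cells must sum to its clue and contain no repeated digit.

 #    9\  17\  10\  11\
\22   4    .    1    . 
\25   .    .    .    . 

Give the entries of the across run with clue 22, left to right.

4, 9, 1, 8

17 in 2 cells must be {8,9}.
R2C1 = 9 − 4 = 5 completes the 9 down.
R2C3 = 10 − 1 = 9 completes the 10 down.
R2C2 = 8: the only remaining digit allowed by both the 25 across and the 17 down.
R2C4 = 25 − 22 = 3 completes the 25 across.
R1C2 = 17 − 8 = 9 completes the 17 down.
R1C4 = 22 − 14 = 8 completes the 22 across.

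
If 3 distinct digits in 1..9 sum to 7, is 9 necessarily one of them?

No

The only way to make 7 from 3 distinct digits is {1,2,4}, which does not contain 9.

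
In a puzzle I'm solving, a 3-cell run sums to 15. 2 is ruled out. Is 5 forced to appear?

Counterexample: {1,6,8} sums to 15 under that restriction without using 5.

No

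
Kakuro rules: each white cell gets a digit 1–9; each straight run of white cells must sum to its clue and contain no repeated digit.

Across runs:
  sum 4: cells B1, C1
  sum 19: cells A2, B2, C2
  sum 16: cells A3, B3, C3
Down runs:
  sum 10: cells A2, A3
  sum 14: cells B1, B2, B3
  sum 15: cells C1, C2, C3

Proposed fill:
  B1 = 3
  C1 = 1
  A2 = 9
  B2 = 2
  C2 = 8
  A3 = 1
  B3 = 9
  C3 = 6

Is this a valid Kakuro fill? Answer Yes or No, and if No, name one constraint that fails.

Yes

Across: 3+1=4; 9+2+8=19; 1+9+6=16. Down: 9+1=10; 3+2+9=14; 1+8+6=15. No digit repeats within any run.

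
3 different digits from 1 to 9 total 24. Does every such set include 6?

The only way to make 24 from 3 distinct digits is {7,8,9}, which does not contain 6.

No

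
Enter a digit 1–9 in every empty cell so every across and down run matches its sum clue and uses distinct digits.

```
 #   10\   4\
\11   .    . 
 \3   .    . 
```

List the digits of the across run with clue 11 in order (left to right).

3 in 2 cells must be {1,2}; 4 in 2 cells must be {1,3}.
The 11 across and the 4 down share only 3, so R1C2 = 3.
R2C2 = 4 − 3 = 1 completes the 4 down.
R1C1 = 11 − 3 = 8 completes the 11 across.
R2C1 = 3 − 1 = 2 completes the 3 across.

8 3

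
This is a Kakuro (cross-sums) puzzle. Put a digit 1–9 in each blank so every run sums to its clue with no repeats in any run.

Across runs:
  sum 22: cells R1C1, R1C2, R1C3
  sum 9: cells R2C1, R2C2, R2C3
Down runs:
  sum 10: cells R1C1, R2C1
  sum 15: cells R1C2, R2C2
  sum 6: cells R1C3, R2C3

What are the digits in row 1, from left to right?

8 9 5

The 22 across and the 6 down share only 5, so R1C3 = 5.
The 9 across and the 15 down share only 6, so R2C2 = 6.
R2C3 = 6 − 5 = 1 completes the 6 down.
R1C2 = 15 − 6 = 9 completes the 15 down.
R2C1 = 9 − 7 = 2 completes the 9 across.
R1C1 = 22 − 14 = 8 completes the 22 across.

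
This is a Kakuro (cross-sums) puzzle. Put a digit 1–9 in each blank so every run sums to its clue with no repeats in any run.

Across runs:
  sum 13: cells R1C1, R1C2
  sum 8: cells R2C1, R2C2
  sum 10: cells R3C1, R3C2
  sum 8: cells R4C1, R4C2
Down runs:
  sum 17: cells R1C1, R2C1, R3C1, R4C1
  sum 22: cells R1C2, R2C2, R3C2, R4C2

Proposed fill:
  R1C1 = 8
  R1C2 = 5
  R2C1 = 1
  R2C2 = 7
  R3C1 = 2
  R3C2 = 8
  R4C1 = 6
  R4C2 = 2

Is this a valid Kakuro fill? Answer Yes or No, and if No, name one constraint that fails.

Across: 8+5=13; 1+7=8; 2+8=10; 6+2=8. Down: 8+1+2+6=17; 5+7+8+2=22. No digit repeats within any run.

Yes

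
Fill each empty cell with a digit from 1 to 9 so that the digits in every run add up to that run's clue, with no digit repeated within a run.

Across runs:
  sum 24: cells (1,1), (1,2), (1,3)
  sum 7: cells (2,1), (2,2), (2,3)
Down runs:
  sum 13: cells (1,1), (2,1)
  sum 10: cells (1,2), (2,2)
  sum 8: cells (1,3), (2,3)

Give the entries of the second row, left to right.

24 in 3 cells must be {7,8,9}; 7 in 3 cells must be {1,2,4}.
The 24 across and the 8 down share only 7, so (1,3) = 7.
The 7 across and the 13 down share only 4, so (2,1) = 4.
(2,3) = 8 − 7 = 1 completes the 8 down.
(1,1) = 13 − 4 = 9 completes the 13 down.
(1,2) = 24 − 16 = 8 completes the 24 across.
(2,2) = 7 − 5 = 2 completes the 7 across.

4 2 1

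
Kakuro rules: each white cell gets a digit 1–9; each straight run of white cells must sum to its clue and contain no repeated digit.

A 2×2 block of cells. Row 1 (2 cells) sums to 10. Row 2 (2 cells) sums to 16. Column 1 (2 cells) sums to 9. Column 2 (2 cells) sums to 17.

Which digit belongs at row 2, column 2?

9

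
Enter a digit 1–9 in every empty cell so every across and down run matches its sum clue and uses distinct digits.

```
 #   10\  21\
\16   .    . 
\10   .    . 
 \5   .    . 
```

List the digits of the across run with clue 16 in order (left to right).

16 in 2 cells must be {7,9}.
The 16 across and the 10 down share only 7, so R1C1 = 7.
R1C2 = 16 − 7 = 9 completes the 16 across.
Given what's placed, R3C2 must be 4 to fit the 5 across and 21 down.
R2C2 = 21 − 13 = 8 completes the 21 down.
R3C1 = 5 − 4 = 1 completes the 5 across.
R2C1 = 10 − 8 = 2 completes the 10 across.

7 9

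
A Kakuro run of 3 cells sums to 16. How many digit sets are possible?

3 distinct digits from 1–9 sum between 6 and 24.

8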